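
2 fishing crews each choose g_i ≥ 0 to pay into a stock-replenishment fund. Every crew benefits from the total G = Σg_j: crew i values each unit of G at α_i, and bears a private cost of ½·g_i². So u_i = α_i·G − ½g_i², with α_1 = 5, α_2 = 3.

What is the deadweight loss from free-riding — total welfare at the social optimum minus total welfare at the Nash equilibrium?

Crew i's FOC: ∂u_i/∂g_i = α_i − g_i = 0, so g_i* = α_i.
NE contributions = (5, 3); G = 8.
W^NE = (Σα)·G − ½Σα_i² = 8² − ½·34 = 47.
Planner sets g_i = Σα_j = 8 for every i, so G^SO = 2·8 = 16.
W^SO = (Σα)·G^SO − ½·2·(Σα)² = (2/2)·8² = 64.
Deadweight loss = W^SO − W^NE = 17.

17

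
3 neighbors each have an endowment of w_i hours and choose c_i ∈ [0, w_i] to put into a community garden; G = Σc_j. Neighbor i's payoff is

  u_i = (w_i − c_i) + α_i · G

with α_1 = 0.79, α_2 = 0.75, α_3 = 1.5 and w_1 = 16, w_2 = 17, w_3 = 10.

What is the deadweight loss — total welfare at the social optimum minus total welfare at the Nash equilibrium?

67.32

∂u_i/∂c_i = α_i − 1, so neighbor i contributes w_i if α_i > 1, else 0.
α_i > 1 for i ∈ {3}; NE contributions (0, 0, 10), G = 10.
W^NE = Σw_i − G^NE + (Σα_i)·G^NE = 43 + 2.04·10 = 63.4.
Planner: ∂(Σu_j)/∂c_i = Σα_j − 1 = 2.04 > 0, so everyone contributes w_i; G^SO = 43, W^SO = 43 + 2.04·43 = 130.72.
Deadweight loss = 67.32.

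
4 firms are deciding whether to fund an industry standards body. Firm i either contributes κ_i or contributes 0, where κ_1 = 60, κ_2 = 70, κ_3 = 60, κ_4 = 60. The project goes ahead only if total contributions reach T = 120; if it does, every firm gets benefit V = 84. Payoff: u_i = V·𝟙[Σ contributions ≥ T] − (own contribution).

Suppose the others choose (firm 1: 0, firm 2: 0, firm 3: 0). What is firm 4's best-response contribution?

Others' total = 0. Even contributing 60 gives 60 < 120: no benefit either way.
Best response: 0.

0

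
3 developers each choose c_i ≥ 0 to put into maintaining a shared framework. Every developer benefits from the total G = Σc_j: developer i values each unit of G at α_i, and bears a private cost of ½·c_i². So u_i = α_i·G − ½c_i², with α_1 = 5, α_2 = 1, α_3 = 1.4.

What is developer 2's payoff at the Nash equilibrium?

Developer i's FOC: ∂u_i/∂c_i = α_i − c_i = 0, so c_i* = α_i.
NE contributions = (5, 1, 1.4); G = 7.4.
u_2 = α_2·G − ½·(c_2)² = 1·7.4 − ½·1² = 6.9.

6.9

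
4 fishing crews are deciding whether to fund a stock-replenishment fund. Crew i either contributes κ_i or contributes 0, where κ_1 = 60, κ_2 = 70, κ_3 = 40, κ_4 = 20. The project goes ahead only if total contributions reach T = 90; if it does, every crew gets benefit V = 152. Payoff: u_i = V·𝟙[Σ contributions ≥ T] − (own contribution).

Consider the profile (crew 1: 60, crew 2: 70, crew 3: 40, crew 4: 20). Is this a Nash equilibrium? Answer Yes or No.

No

Total = 190 ≥ 90: provided.
Crew 1 (pledges 60, payoff 92): dropping to 0 → total 130, payoff 152. Profitable deviation.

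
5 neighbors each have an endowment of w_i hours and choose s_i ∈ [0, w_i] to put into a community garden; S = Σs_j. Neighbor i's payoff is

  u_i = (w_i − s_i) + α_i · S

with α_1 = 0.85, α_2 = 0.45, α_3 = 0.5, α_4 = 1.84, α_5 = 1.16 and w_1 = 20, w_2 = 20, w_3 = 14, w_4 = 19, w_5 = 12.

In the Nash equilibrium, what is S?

31

∂u_i/∂s_i = α_i − 1, so neighbor i contributes w_i if α_i > 1, else 0.
α_i > 1 for i ∈ {4, 5}; NE contributions (0, 0, 0, 19, 12), S = 31.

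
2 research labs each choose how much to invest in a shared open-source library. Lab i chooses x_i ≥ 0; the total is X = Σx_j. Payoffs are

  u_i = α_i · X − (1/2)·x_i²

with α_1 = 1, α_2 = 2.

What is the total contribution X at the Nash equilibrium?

Lab i's FOC: ∂u_i/∂x_i = α_i − x_i = 0, so x_i* = α_i.
NE contributions = (1, 2); X = 3.

3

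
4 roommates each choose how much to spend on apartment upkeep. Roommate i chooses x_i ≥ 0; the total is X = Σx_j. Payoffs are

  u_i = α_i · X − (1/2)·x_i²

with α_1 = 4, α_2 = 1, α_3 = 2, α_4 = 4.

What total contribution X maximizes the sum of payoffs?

Planner FOC: ∂(Σu_j)/∂x_i = (Σα_j) − x_i = 0, so x_i^SO = Σα_j = 11 for every i; X^SO = 44.

44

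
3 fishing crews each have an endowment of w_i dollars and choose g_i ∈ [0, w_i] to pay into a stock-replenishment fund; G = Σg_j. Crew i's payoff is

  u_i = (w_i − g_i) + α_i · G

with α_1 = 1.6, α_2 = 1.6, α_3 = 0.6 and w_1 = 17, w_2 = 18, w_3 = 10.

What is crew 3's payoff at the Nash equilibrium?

31

∂u_i/∂g_i = α_i − 1, so crew i contributes w_i if α_i > 1, else 0.
α_i > 1 for i ∈ {1, 2}; NE contributions (17, 18, 0), G = 35.
u_3 = (10 − 0) + 0.6·35 = 31.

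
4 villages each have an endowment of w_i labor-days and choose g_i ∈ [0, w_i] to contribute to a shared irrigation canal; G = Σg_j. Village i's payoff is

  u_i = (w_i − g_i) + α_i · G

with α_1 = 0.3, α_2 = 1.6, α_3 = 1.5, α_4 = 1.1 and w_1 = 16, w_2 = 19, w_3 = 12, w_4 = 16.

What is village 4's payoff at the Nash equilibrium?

51.7

∂u_i/∂g_i = α_i − 1, so village i contributes w_i if α_i > 1, else 0.
α_i > 1 for i ∈ {2, 3, 4}; NE contributions (0, 19, 12, 16), G = 47.
u_4 = (16 − 16) + 1.1·47 = 51.7.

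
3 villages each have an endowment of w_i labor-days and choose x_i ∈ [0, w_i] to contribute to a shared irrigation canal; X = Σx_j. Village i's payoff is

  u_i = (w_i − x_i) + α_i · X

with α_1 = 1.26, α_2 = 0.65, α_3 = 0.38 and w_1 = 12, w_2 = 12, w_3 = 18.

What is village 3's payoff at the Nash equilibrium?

22.56

∂u_i/∂x_i = α_i − 1, so village i contributes w_i if α_i > 1, else 0.
α_i > 1 for i ∈ {1}; NE contributions (12, 0, 0), X = 12.
u_3 = (18 − 0) + 0.38·12 = 22.56.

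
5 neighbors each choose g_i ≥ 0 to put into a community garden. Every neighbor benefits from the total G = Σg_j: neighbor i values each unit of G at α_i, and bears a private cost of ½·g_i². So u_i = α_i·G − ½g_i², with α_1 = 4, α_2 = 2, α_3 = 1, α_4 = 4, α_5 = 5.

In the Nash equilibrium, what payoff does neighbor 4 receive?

56

Neighbor i's FOC: ∂u_i/∂g_i = α_i − g_i = 0, so g_i* = α_i.
NE contributions = (4, 2, 1, 4, 5); G = 16.
u_4 = α_4·G − ½·(g_4)² = 4·16 − ½·4² = 56.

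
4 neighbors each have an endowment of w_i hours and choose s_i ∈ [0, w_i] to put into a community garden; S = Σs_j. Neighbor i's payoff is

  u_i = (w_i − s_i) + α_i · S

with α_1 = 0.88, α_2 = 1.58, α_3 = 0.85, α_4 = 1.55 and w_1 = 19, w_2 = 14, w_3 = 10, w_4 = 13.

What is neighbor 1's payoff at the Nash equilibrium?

∂u_i/∂s_i = α_i − 1, so neighbor i contributes w_i if α_i > 1, else 0.
α_i > 1 for i ∈ {2, 4}; NE contributions (0, 14, 0, 13), S = 27.
u_1 = (19 − 0) + 0.88·27 = 42.76.

42.76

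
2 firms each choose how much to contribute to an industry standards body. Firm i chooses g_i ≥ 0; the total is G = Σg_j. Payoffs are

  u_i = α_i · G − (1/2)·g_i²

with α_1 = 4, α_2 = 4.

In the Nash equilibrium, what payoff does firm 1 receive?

Firm i's FOC: ∂u_i/∂g_i = α_i − g_i = 0, so g_i* = α_i.
NE contributions = (4, 4); G = 8.
u_1 = α_1·G − ½·(g_1)² = 4·8 − ½·4² = 24.

24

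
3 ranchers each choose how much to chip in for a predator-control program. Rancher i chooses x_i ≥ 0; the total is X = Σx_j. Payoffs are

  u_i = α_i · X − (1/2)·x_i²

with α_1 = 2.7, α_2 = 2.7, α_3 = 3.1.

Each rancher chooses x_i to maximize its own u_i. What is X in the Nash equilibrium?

Rancher i's FOC: ∂u_i/∂x_i = α_i − x_i = 0, so x_i* = α_i.
NE contributions = (2.7, 2.7, 3.1); X = 8.5.

8.5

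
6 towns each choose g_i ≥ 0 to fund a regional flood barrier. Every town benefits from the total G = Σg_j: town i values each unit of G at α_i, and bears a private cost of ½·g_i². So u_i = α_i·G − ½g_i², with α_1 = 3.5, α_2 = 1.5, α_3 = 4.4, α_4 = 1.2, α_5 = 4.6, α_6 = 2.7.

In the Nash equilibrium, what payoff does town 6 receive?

Town i's FOC: ∂u_i/∂g_i = α_i − g_i = 0, so g_i* = α_i.
NE contributions = (3.5, 1.5, 4.4, 1.2, 4.6, 2.7); G = 17.9.
u_6 = α_6·G − ½·(g_6)² = 2.7·17.9 − ½·2.7² = 44.685.

44.685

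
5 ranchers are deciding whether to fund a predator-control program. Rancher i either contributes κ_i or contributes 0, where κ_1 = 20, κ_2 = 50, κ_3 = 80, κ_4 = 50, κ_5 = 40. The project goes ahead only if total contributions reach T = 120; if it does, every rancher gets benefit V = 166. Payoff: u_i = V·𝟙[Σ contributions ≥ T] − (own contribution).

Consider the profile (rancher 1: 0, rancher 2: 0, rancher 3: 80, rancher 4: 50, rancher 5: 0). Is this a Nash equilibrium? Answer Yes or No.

Total = 130 ≥ 120: provided.
Rancher 1 (pledges 0, payoff 166): pledging 20 → total 150, payoff 146. No gain.
Rancher 2 (pledges 0, payoff 166): pledging 50 → total 180, payoff 116. No gain.
Rancher 3 (pledges 80, payoff 86): dropping to 0 → total 50, payoff 0. No gain.
Rancher 4 (pledges 50, payoff 116): dropping to 0 → total 80, payoff 0. No gain.
Rancher 5 (pledges 0, payoff 166): pledging 40 → total 170, payoff 126. No gain.

Yes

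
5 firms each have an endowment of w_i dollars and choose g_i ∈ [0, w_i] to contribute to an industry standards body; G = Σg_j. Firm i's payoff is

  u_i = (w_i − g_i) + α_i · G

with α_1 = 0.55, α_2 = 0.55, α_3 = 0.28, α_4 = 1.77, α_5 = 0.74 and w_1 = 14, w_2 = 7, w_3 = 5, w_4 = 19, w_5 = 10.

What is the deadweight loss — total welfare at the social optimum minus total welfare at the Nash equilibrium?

∂u_i/∂g_i = α_i − 1, so firm i contributes w_i if α_i > 1, else 0.
α_i > 1 for i ∈ {4}; NE contributions (0, 0, 0, 19, 0), G = 19.
W^NE = Σw_i − G^NE + (Σα_i)·G^NE = 55 + 2.89·19 = 109.91.
Planner: ∂(Σu_j)/∂g_i = Σα_j − 1 = 2.89 > 0, so everyone contributes w_i; G^SO = 55, W^SO = 55 + 2.89·55 = 213.95.
Deadweight loss = 104.04.

104.04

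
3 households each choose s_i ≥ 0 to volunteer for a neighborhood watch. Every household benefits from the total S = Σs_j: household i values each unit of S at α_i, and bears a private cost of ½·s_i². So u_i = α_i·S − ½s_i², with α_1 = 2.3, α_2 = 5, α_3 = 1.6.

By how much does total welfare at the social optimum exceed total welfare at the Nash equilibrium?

Household i's FOC: ∂u_i/∂s_i = α_i − s_i = 0, so s_i* = α_i.
NE contributions = (2.3, 5, 1.6); S = 8.9.
W^NE = (Σα)·S − ½Σα_i² = 8.9² − ½·32.85 = 62.785.
Planner sets s_i = Σα_j = 8.9 for every i, so S^SO = 3·8.9 = 26.7.
W^SO = (Σα)·S^SO − ½·3·(Σα)² = (3/2)·8.9² = 118.815.
Deadweight loss = W^SO − W^NE = 56.03.

56.03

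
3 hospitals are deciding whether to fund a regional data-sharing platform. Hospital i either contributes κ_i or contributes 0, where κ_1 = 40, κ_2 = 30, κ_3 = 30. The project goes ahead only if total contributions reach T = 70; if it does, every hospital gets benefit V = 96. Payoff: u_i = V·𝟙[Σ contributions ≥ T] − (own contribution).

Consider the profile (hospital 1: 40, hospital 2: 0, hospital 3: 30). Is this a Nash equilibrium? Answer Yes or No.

Total = 70 ≥ 70: provided.
Hospital 1 (pledges 40, payoff 56): dropping to 0 → total 30, payoff 0. No gain.
Hospital 2 (pledges 0, payoff 96): pledging 30 → total 100, payoff 66. No gain.
Hospital 3 (pledges 30, payoff 66): dropping to 0 → total 40, payoff 0. No gain.

Yes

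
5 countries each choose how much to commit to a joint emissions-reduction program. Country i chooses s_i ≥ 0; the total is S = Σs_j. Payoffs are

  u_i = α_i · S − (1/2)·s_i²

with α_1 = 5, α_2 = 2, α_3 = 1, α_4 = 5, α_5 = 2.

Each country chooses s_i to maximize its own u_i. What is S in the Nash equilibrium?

Country i's FOC: ∂u_i/∂s_i = α_i − s_i = 0, so s_i* = α_i.
NE contributions = (5, 2, 1, 5, 2); S = 15.

15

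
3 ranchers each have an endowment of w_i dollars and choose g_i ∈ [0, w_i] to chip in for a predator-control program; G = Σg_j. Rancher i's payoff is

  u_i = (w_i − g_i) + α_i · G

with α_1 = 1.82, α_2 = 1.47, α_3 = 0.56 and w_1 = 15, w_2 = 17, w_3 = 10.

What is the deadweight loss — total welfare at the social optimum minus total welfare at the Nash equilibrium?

∂u_i/∂g_i = α_i − 1, so rancher i contributes w_i if α_i > 1, else 0.
α_i > 1 for i ∈ {1, 2}; NE contributions (15, 17, 0), G = 32.
W^NE = Σw_i − G^NE + (Σα_i)·G^NE = 42 + 2.85·32 = 133.2.
Planner: ∂(Σu_j)/∂g_i = Σα_j − 1 = 2.85 > 0, so everyone contributes w_i; G^SO = 42, W^SO = 42 + 2.85·42 = 161.7.
Deadweight loss = 28.5.

28.5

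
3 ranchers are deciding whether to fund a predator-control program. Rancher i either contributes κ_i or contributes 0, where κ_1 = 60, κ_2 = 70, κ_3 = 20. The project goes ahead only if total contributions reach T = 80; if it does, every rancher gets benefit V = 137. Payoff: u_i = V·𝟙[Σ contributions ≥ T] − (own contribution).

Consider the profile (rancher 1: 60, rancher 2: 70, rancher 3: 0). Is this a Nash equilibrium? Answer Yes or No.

Total = 130 ≥ 80: provided.
Rancher 1 (pledges 60, payoff 77): dropping to 0 → total 70, payoff 0. No gain.
Rancher 2 (pledges 70, payoff 67): dropping to 0 → total 60, payoff 0. No gain.
Rancher 3 (pledges 0, payoff 137): pledging 20 → total 150, payoff 117. No gain.

Yes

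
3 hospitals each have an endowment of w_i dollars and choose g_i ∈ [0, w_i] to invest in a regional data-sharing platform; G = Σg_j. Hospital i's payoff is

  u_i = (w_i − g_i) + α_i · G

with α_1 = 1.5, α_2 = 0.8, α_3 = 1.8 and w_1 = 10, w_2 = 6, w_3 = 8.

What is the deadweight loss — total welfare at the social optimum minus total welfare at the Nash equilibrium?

∂u_i/∂g_i = α_i − 1, so hospital i contributes w_i if α_i > 1, else 0.
α_i > 1 for i ∈ {1, 3}; NE contributions (10, 0, 8), G = 18.
W^NE = Σw_i − G^NE + (Σα_i)·G^NE = 24 + 3.1·18 = 79.8.
Planner: ∂(Σu_j)/∂g_i = Σα_j − 1 = 3.1 > 0, so everyone contributes w_i; G^SO = 24, W^SO = 24 + 3.1·24 = 98.4.
Deadweight loss = 18.6.

18.6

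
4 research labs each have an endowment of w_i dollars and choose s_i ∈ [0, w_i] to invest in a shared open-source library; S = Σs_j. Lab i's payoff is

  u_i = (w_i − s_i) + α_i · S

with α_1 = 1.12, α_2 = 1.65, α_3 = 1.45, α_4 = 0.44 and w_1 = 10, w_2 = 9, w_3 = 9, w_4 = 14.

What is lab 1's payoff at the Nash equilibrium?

∂u_i/∂s_i = α_i − 1, so lab i contributes w_i if α_i > 1, else 0.
α_i > 1 for i ∈ {1, 2, 3}; NE contributions (10, 9, 9, 0), S = 28.
u_1 = (10 − 10) + 1.12·28 = 31.36.

31.36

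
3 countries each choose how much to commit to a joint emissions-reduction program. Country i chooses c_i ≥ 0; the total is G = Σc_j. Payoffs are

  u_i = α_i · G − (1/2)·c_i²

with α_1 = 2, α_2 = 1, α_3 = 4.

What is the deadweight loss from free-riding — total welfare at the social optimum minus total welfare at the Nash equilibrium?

Country i's FOC: ∂u_i/∂c_i = α_i − c_i = 0, so c_i* = α_i.
NE contributions = (2, 1, 4); G = 7.
W^NE = (Σα)·G − ½Σα_i² = 7² − ½·21 = 38.5.
Planner sets c_i = Σα_j = 7 for every i, so G^SO = 3·7 = 21.
W^SO = (Σα)·G^SO − ½·3·(Σα)² = (3/2)·7² = 73.5.
Deadweight loss = W^SO − W^NE = 35.

35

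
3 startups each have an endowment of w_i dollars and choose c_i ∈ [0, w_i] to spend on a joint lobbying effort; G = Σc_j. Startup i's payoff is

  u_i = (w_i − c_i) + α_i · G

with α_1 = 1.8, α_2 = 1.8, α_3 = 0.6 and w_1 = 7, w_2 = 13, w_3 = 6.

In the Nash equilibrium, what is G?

20

∂u_i/∂c_i = α_i − 1, so startup i contributes w_i if α_i > 1, else 0.
α_i > 1 for i ∈ {1, 2}; NE contributions (7, 13, 0), G = 20.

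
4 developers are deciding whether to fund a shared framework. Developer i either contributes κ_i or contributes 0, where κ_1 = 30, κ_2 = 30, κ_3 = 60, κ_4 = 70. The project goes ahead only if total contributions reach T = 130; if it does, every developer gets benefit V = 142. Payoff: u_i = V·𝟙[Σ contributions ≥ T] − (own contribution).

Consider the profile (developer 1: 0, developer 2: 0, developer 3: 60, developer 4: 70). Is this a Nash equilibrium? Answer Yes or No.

Yes

Total = 130 ≥ 130: provided.
Developer 1 (pledges 0, payoff 142): pledging 30 → total 160, payoff 112. No gain.
Developer 2 (pledges 0, payoff 142): pledging 30 → total 160, payoff 112. No gain.
Developer 3 (pledges 60, payoff 82): dropping to 0 → total 70, payoff 0. No gain.
Developer 4 (pledges 70, payoff 72): dropping to 0 → total 60, payoff 0. No gain.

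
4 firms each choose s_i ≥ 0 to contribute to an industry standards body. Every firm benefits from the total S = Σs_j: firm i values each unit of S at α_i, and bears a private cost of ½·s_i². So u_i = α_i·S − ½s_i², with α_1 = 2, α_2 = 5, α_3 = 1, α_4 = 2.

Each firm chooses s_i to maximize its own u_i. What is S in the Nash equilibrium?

10

Firm i's FOC: ∂u_i/∂s_i = α_i − s_i = 0, so s_i* = α_i.
NE contributions = (2, 5, 1, 2); S = 10.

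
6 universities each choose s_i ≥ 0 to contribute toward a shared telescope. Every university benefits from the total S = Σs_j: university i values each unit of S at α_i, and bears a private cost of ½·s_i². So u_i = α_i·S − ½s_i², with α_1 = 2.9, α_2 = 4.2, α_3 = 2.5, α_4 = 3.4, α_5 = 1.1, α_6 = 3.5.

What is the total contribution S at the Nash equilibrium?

University i's FOC: ∂u_i/∂s_i = α_i − s_i = 0, so s_i* = α_i.
NE contributions = (2.9, 4.2, 2.5, 3.4, 1.1, 3.5); S = 17.6.

17.6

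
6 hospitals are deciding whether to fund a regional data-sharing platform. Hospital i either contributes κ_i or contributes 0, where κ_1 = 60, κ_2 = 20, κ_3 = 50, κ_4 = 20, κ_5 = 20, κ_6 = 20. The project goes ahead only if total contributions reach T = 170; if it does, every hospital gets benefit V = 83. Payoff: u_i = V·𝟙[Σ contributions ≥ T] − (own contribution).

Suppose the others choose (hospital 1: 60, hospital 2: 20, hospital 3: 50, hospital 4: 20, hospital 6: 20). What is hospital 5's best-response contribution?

0

Others' total = 170 ≥ 170; contributing adds cost 20 for no extra benefit.
Best response: 0.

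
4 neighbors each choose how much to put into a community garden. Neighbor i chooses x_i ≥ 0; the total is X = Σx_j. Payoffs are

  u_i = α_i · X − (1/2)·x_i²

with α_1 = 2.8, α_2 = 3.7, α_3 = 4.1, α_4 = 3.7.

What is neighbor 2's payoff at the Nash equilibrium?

Neighbor i's FOC: ∂u_i/∂x_i = α_i − x_i = 0, so x_i* = α_i.
NE contributions = (2.8, 3.7, 4.1, 3.7); X = 14.3.
u_2 = α_2·X − ½·(x_2)² = 3.7·14.3 − ½·3.7² = 46.065.

46.065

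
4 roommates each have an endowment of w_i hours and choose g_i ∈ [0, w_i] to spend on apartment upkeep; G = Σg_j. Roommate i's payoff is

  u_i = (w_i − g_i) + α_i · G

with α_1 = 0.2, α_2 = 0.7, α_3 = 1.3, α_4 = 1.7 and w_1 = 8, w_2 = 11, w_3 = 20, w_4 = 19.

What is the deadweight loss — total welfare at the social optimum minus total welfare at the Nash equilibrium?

55.1

∂u_i/∂g_i = α_i − 1, so roommate i contributes w_i if α_i > 1, else 0.
α_i > 1 for i ∈ {3, 4}; NE contributions (0, 0, 20, 19), G = 39.
W^NE = Σw_i − G^NE + (Σα_i)·G^NE = 58 + 2.9·39 = 171.1.
Planner: ∂(Σu_j)/∂g_i = Σα_j − 1 = 2.9 > 0, so everyone contributes w_i; G^SO = 58, W^SO = 58 + 2.9·58 = 226.2.
Deadweight loss = 55.1.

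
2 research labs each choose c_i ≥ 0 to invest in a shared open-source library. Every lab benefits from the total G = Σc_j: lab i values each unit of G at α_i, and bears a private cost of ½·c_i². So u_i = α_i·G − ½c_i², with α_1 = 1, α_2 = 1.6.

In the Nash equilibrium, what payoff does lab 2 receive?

2.88

Lab i's FOC: ∂u_i/∂c_i = α_i − c_i = 0, so c_i* = α_i.
NE contributions = (1, 1.6); G = 2.6.
u_2 = α_2·G − ½·(c_2)² = 1.6·2.6 − ½·1.6² = 2.88.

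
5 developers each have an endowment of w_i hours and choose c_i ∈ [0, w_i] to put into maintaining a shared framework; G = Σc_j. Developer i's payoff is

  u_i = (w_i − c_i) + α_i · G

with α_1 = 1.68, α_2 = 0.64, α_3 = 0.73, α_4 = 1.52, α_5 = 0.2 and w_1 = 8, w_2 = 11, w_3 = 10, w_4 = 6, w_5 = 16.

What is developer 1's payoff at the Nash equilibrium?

23.52

∂u_i/∂c_i = α_i − 1, so developer i contributes w_i if α_i > 1, else 0.
α_i > 1 for i ∈ {1, 4}; NE contributions (8, 0, 0, 6, 0), G = 14.
u_1 = (8 − 8) + 1.68·14 = 23.52.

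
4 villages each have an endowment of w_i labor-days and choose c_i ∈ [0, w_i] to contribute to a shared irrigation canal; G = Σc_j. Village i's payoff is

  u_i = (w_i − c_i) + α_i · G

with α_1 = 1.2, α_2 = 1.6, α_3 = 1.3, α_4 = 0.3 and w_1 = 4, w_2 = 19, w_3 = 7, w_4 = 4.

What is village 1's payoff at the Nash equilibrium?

∂u_i/∂c_i = α_i − 1, so village i contributes w_i if α_i > 1, else 0.
α_i > 1 for i ∈ {1, 2, 3}; NE contributions (4, 19, 7, 0), G = 30.
u_1 = (4 − 4) + 1.2·30 = 36.

36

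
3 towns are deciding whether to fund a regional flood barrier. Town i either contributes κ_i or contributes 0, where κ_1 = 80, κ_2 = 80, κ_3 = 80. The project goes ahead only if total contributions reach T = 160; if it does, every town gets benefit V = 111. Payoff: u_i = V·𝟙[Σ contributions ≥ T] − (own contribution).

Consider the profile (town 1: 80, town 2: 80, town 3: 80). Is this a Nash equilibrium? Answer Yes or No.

Total = 240 ≥ 160: provided.
Town 1 (pledges 80, payoff 31): dropping to 0 → total 160, payoff 111. Profitable deviation.

No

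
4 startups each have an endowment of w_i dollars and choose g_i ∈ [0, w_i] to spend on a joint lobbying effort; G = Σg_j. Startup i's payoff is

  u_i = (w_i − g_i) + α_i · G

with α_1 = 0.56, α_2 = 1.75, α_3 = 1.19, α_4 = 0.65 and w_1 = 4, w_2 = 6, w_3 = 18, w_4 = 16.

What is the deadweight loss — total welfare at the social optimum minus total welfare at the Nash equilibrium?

∂u_i/∂g_i = α_i − 1, so startup i contributes w_i if α_i > 1, else 0.
α_i > 1 for i ∈ {2, 3}; NE contributions (0, 6, 18, 0), G = 24.
W^NE = Σw_i − G^NE + (Σα_i)·G^NE = 44 + 3.15·24 = 119.6.
Planner: ∂(Σu_j)/∂g_i = Σα_j − 1 = 3.15 > 0, so everyone contributes w_i; G^SO = 44, W^SO = 44 + 3.15·44 = 182.6.
Deadweight loss = 63.

63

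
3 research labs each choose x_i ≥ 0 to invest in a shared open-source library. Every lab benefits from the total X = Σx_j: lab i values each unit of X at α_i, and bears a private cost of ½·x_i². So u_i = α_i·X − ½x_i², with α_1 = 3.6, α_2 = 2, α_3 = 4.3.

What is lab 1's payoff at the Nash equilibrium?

29.16

Lab i's FOC: ∂u_i/∂x_i = α_i − x_i = 0, so x_i* = α_i.
NE contributions = (3.6, 2, 4.3); X = 9.9.
u_1 = α_1·X − ½·(x_1)² = 3.6·9.9 − ½·3.6² = 29.16.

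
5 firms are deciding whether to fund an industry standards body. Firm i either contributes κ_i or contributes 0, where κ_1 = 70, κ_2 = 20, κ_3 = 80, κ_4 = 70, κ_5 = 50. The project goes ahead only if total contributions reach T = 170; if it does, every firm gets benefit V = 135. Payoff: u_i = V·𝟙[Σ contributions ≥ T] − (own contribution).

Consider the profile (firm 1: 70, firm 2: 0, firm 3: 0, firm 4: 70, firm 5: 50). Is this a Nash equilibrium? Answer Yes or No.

Yes

Total = 190 ≥ 170: provided.
Firm 1 (pledges 70, payoff 65): dropping to 0 → total 120, payoff 0. No gain.
Firm 2 (pledges 0, payoff 135): pledging 20 → total 210, payoff 115. No gain.
Firm 3 (pledges 0, payoff 135): pledging 80 → total 270, payoff 55. No gain.
Firm 4 (pledges 70, payoff 65): dropping to 0 → total 120, payoff 0. No gain.
Firm 5 (pledges 50, payoff 85): dropping to 0 → total 140, payoff 0. No gain.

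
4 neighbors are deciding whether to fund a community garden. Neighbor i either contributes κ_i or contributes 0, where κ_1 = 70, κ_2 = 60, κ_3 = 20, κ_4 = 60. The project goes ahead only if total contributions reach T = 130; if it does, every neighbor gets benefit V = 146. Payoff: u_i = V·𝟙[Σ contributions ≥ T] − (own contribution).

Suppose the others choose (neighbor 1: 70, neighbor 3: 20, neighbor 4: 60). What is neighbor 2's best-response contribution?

0

Others' total = 150 ≥ 130; contributing adds cost 60 for no extra benefit.
Best response: 0.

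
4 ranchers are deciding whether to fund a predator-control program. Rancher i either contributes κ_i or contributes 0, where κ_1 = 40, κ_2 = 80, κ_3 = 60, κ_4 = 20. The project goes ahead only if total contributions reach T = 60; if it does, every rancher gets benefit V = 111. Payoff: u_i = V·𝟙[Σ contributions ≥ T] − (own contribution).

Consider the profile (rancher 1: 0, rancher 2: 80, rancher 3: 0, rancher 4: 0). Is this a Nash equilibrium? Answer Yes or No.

Total = 80 ≥ 60: provided.
Rancher 1 (pledges 0, payoff 111): pledging 40 → total 120, payoff 71. No gain.
Rancher 2 (pledges 80, payoff 31): dropping to 0 → total 0, payoff 0. No gain.
Rancher 3 (pledges 0, payoff 111): pledging 60 → total 140, payoff 51. No gain.
Rancher 4 (pledges 0, payoff 111): pledging 20 → total 100, payoff 91. No gain.

Yes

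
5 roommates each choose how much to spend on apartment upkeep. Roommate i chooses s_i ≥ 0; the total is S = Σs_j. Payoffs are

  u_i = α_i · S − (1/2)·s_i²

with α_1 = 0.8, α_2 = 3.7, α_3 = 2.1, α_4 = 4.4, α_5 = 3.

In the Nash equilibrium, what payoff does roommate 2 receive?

Roommate i's FOC: ∂u_i/∂s_i = α_i − s_i = 0, so s_i* = α_i.
NE contributions = (0.8, 3.7, 2.1, 4.4, 3); S = 14.
u_2 = α_2·S − ½·(s_2)² = 3.7·14 − ½·3.7² = 44.955.

44.955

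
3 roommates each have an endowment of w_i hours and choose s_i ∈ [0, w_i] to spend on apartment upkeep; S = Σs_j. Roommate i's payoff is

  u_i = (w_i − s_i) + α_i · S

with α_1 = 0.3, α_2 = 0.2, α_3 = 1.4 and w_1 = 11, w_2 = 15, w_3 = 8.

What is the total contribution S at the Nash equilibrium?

∂u_i/∂s_i = α_i − 1, so roommate i contributes w_i if α_i > 1, else 0.
α_i > 1 for i ∈ {3}; NE contributions (0, 0, 8), S = 8.

8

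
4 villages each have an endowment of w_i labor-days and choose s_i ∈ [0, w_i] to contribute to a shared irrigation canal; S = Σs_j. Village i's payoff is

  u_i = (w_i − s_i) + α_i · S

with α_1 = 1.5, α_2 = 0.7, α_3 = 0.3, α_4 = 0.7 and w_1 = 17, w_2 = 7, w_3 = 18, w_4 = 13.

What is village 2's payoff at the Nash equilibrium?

∂u_i/∂s_i = α_i − 1, so village i contributes w_i if α_i > 1, else 0.
α_i > 1 for i ∈ {1}; NE contributions (17, 0, 0, 0), S = 17.
u_2 = (7 − 0) + 0.7·17 = 18.9.

18.9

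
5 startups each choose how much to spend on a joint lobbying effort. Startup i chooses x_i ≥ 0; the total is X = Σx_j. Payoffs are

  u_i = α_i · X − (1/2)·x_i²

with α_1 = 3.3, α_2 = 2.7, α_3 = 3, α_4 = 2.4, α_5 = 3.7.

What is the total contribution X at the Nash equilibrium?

15.1

Startup i's FOC: ∂u_i/∂x_i = α_i − x_i = 0, so x_i* = α_i.
NE contributions = (3.3, 2.7, 3, 2.4, 3.7); X = 15.1.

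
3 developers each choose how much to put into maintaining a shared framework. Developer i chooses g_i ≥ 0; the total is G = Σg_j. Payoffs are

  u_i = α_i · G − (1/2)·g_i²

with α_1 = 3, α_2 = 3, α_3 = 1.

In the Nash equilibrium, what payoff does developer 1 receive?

Developer i's FOC: ∂u_i/∂g_i = α_i − g_i = 0, so g_i* = α_i.
NE contributions = (3, 3, 1); G = 7.
u_1 = α_1·G − ½·(g_1)² = 3·7 − ½·3² = 16.5.

16.5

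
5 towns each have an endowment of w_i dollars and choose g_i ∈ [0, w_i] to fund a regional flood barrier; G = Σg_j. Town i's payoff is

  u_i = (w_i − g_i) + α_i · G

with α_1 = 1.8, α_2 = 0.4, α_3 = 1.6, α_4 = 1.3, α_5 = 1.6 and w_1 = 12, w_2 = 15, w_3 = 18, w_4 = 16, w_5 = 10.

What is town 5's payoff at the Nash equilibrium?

∂u_i/∂g_i = α_i − 1, so town i contributes w_i if α_i > 1, else 0.
α_i > 1 for i ∈ {1, 3, 4, 5}; NE contributions (12, 0, 18, 16, 10), G = 56.
u_5 = (10 − 10) + 1.6·56 = 89.6.

89.6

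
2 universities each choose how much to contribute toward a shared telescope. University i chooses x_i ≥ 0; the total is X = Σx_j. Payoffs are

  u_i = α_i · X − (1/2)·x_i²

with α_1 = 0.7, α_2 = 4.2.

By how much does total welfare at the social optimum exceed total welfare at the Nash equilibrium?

9.065

University i's FOC: ∂u_i/∂x_i = α_i − x_i = 0, so x_i* = α_i.
NE contributions = (0.7, 4.2); X = 4.9.
W^NE = (Σα)·X − ½Σα_i² = 4.9² − ½·18.13 = 14.945.
Planner sets x_i = Σα_j = 4.9 for every i, so X^SO = 2·4.9 = 9.8.
W^SO = (Σα)·X^SO − ½·2·(Σα)² = (2/2)·4.9² = 24.01.
Deadweight loss = W^SO − W^NE = 9.065.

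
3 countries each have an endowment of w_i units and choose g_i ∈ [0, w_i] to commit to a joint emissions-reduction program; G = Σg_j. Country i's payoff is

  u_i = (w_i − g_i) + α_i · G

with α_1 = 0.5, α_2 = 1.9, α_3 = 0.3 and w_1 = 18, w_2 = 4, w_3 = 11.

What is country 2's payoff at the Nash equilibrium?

∂u_i/∂g_i = α_i − 1, so country i contributes w_i if α_i > 1, else 0.
α_i > 1 for i ∈ {2}; NE contributions (0, 4, 0), G = 4.
u_2 = (4 − 4) + 1.9·4 = 7.6.

7.6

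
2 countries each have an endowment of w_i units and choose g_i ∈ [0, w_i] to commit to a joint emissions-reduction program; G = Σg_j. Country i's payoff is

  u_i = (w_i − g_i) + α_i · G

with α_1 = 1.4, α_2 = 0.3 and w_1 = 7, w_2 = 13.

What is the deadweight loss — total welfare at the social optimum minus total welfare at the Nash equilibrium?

∂u_i/∂g_i = α_i − 1, so country i contributes w_i if α_i > 1, else 0.
α_i > 1 for i ∈ {1}; NE contributions (7, 0), G = 7.
W^NE = Σw_i − G^NE + (Σα_i)·G^NE = 20 + 0.7·7 = 24.9.
Planner: ∂(Σu_j)/∂g_i = Σα_j − 1 = 0.7 > 0, so everyone contributes w_i; G^SO = 20, W^SO = 20 + 0.7·20 = 34.
Deadweight loss = 9.1.

9.1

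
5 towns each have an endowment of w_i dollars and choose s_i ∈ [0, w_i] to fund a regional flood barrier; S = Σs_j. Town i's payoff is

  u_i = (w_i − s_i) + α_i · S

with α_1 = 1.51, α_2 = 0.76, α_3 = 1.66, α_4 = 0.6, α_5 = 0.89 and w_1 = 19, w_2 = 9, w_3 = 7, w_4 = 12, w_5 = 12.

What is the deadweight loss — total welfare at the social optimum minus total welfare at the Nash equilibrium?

∂u_i/∂s_i = α_i − 1, so town i contributes w_i if α_i > 1, else 0.
α_i > 1 for i ∈ {1, 3}; NE contributions (19, 0, 7, 0, 0), S = 26.
W^NE = Σw_i − S^NE + (Σα_i)·S^NE = 59 + 4.42·26 = 173.92.
Planner: ∂(Σu_j)/∂s_i = Σα_j − 1 = 4.42 > 0, so everyone contributes w_i; S^SO = 59, W^SO = 59 + 4.42·59 = 319.78.
Deadweight loss = 145.86.

145.86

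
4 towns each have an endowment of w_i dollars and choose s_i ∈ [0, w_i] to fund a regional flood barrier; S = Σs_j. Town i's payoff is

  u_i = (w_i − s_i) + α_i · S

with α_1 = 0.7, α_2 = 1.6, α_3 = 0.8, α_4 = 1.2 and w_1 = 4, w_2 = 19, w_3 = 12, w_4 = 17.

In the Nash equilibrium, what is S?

∂u_i/∂s_i = α_i − 1, so town i contributes w_i if α_i > 1, else 0.
α_i > 1 for i ∈ {2, 4}; NE contributions (0, 19, 0, 17), S = 36.

36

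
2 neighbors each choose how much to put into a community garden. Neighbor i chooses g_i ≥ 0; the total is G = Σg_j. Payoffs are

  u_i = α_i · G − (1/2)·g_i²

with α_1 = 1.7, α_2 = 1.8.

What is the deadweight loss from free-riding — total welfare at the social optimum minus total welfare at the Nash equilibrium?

3.065

Neighbor i's FOC: ∂u_i/∂g_i = α_i − g_i = 0, so g_i* = α_i.
NE contributions = (1.7, 1.8); G = 3.5.
W^NE = (Σα)·G − ½Σα_i² = 3.5² − ½·6.13 = 9.185.
Planner sets g_i = Σα_j = 3.5 for every i, so G^SO = 2·3.5 = 7.
W^SO = (Σα)·G^SO − ½·2·(Σα)² = (2/2)·3.5² = 12.25.
Deadweight loss = W^SO − W^NE = 3.065.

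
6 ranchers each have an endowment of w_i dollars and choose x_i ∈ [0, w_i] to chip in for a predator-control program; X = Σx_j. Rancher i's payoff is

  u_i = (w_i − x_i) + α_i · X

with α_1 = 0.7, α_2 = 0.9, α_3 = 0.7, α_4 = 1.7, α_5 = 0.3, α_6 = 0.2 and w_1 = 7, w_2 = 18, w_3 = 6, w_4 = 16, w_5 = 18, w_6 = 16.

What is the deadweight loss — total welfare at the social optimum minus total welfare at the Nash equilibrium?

227.5

∂u_i/∂x_i = α_i − 1, so rancher i contributes w_i if α_i > 1, else 0.
α_i > 1 for i ∈ {4}; NE contributions (0, 0, 0, 16, 0, 0), X = 16.
W^NE = Σw_i − X^NE + (Σα_i)·X^NE = 81 + 3.5·16 = 137.
Planner: ∂(Σu_j)/∂x_i = Σα_j − 1 = 3.5 > 0, so everyone contributes w_i; X^SO = 81, W^SO = 81 + 3.5·81 = 364.5.
Deadweight loss = 227.5.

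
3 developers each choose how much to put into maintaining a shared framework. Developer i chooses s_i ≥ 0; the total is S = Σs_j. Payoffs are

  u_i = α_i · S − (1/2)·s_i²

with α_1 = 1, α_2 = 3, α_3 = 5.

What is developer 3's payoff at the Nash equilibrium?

32.5

Developer i's FOC: ∂u_i/∂s_i = α_i − s_i = 0, so s_i* = α_i.
NE contributions = (1, 3, 5); S = 9.
u_3 = α_3·S − ½·(s_3)² = 5·9 − ½·5² = 32.5.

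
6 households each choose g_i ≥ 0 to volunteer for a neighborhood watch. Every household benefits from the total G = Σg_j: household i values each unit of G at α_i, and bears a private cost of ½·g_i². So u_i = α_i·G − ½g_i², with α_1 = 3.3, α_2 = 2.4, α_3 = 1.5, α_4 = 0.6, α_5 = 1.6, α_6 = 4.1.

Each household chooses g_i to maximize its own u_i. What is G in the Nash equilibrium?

Household i's FOC: ∂u_i/∂g_i = α_i − g_i = 0, so g_i* = α_i.
NE contributions = (3.3, 2.4, 1.5, 0.6, 1.6, 4.1); G = 13.5.

13.5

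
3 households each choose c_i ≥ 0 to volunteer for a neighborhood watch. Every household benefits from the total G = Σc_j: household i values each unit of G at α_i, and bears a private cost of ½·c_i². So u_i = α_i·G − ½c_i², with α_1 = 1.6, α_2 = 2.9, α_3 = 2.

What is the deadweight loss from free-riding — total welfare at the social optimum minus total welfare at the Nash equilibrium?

Household i's FOC: ∂u_i/∂c_i = α_i − c_i = 0, so c_i* = α_i.
NE contributions = (1.6, 2.9, 2); G = 6.5.
W^NE = (Σα)·G − ½Σα_i² = 6.5² − ½·14.97 = 34.765.
Planner sets c_i = Σα_j = 6.5 for every i, so G^SO = 3·6.5 = 19.5.
W^SO = (Σα)·G^SO − ½·3·(Σα)² = (3/2)·6.5² = 63.375.
Deadweight loss = W^SO − W^NE = 28.61.

28.61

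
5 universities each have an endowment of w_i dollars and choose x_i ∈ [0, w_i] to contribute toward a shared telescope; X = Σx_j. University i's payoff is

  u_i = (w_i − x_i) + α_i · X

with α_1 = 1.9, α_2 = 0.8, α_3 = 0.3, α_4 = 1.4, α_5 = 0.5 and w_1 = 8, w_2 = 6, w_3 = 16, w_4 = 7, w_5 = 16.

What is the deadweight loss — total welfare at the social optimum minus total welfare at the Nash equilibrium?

∂u_i/∂x_i = α_i − 1, so university i contributes w_i if α_i > 1, else 0.
α_i > 1 for i ∈ {1, 4}; NE contributions (8, 0, 0, 7, 0), X = 15.
W^NE = Σw_i − X^NE + (Σα_i)·X^NE = 53 + 3.9·15 = 111.5.
Planner: ∂(Σu_j)/∂x_i = Σα_j − 1 = 3.9 > 0, so everyone contributes w_i; X^SO = 53, W^SO = 53 + 3.9·53 = 259.7.
Deadweight loss = 148.2.

148.2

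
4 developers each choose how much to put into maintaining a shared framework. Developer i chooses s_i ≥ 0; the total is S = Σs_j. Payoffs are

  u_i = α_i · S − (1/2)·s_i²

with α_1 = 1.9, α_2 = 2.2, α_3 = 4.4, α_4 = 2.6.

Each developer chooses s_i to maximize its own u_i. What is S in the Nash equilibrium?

11.1

Developer i's FOC: ∂u_i/∂s_i = α_i − s_i = 0, so s_i* = α_i.
NE contributions = (1.9, 2.2, 4.4, 2.6); S = 11.1.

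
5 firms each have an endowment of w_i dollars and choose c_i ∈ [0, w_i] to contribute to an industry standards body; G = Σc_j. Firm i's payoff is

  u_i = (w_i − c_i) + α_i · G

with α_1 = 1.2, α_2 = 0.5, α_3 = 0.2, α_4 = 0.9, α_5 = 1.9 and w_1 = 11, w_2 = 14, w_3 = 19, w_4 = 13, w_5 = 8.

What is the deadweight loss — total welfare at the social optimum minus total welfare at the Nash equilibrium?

∂u_i/∂c_i = α_i − 1, so firm i contributes w_i if α_i > 1, else 0.
α_i > 1 for i ∈ {1, 5}; NE contributions (11, 0, 0, 0, 8), G = 19.
W^NE = Σw_i − G^NE + (Σα_i)·G^NE = 65 + 3.7·19 = 135.3.
Planner: ∂(Σu_j)/∂c_i = Σα_j − 1 = 3.7 > 0, so everyone contributes w_i; G^SO = 65, W^SO = 65 + 3.7·65 = 305.5.
Deadweight loss = 170.2.

170.2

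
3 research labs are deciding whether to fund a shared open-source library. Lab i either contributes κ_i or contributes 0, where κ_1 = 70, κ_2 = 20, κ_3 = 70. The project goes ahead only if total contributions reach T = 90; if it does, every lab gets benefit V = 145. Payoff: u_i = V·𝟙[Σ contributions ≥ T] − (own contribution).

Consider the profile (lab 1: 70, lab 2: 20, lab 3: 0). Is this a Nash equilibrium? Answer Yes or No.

Total = 90 ≥ 90: provided.
Lab 1 (pledges 70, payoff 75): dropping to 0 → total 20, payoff 0. No gain.
Lab 2 (pledges 20, payoff 125): dropping to 0 → total 70, payoff 0. No gain.
Lab 3 (pledges 0, payoff 145): pledging 70 → total 160, payoff 75. No gain.

Yes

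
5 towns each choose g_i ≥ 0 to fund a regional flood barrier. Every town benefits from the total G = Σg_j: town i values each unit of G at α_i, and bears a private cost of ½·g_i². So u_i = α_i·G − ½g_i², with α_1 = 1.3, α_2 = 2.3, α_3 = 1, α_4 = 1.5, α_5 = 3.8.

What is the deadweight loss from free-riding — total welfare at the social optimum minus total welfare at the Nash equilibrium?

Town i's FOC: ∂u_i/∂g_i = α_i − g_i = 0, so g_i* = α_i.
NE contributions = (1.3, 2.3, 1, 1.5, 3.8); G = 9.9.
W^NE = (Σα)·G − ½Σα_i² = 9.9² − ½·24.67 = 85.675.
Planner sets g_i = Σα_j = 9.9 for every i, so G^SO = 5·9.9 = 49.5.
W^SO = (Σα)·G^SO − ½·5·(Σα)² = (5/2)·9.9² = 245.025.
Deadweight loss = W^SO − W^NE = 159.35.

159.35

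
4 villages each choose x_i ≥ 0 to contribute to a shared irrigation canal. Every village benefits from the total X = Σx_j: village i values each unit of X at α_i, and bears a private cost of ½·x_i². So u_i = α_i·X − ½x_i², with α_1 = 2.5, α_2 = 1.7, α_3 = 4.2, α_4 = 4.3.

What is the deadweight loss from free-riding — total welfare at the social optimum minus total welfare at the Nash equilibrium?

Village i's FOC: ∂u_i/∂x_i = α_i − x_i = 0, so x_i* = α_i.
NE contributions = (2.5, 1.7, 4.2, 4.3); X = 12.7.
W^NE = (Σα)·X − ½Σα_i² = 12.7² − ½·45.27 = 138.655.
Planner sets x_i = Σα_j = 12.7 for every i, so X^SO = 4·12.7 = 50.8.
W^SO = (Σα)·X^SO − ½·4·(Σα)² = (4/2)·12.7² = 322.58.
Deadweight loss = W^SO − W^NE = 183.925.

183.925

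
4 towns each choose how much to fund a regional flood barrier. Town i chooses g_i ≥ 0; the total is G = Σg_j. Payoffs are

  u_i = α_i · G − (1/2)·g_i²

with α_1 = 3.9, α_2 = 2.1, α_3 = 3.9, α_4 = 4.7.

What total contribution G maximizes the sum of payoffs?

Planner FOC: ∂(Σu_j)/∂g_i = (Σα_j) − g_i = 0, so g_i^SO = Σα_j = 14.6 for every i; G^SO = 58.4.

58.4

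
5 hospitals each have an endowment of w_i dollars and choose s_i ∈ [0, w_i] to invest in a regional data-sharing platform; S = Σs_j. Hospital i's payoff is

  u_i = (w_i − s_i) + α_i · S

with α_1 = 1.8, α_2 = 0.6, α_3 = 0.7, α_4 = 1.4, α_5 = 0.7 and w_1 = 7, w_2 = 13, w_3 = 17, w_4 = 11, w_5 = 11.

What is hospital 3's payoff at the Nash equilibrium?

∂u_i/∂s_i = α_i − 1, so hospital i contributes w_i if α_i > 1, else 0.
α_i > 1 for i ∈ {1, 4}; NE contributions (7, 0, 0, 11, 0), S = 18.
u_3 = (17 − 0) + 0.7·18 = 29.6.

29.6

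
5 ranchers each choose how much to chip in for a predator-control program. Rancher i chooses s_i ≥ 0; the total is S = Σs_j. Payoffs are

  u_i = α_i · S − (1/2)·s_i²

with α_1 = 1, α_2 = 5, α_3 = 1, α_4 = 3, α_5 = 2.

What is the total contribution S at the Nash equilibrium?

Rancher i's FOC: ∂u_i/∂s_i = α_i − s_i = 0, so s_i* = α_i.
NE contributions = (1, 5, 1, 3, 2); S = 12.

12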